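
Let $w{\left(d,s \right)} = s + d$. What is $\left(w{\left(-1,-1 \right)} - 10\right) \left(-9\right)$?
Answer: $108$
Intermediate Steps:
$w{\left(d,s \right)} = d + s$
$\left(w{\left(-1,-1 \right)} - 10\right) \left(-9\right) = \left(\left(-1 - 1\right) - 10\right) \left(-9\right) = \left(-2 - 10\right) \left(-9\right) = \left(-12\right) \left(-9\right) = 108$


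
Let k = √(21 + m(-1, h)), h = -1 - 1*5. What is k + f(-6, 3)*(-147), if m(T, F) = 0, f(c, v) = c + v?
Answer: 441 + √21 ≈ 445.58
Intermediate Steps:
h = -6 (h = -1 - 5 = -6)
k = √21 (k = √(21 + 0) = √21 ≈ 4.5826)
k + f(-6, 3)*(-147) = √21 + (-6 + 3)*(-147) = √21 - 3*(-147) = √21 + 441 = 441 + √21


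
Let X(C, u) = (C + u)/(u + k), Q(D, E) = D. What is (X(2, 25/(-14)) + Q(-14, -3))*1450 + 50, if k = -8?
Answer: -2778600/137 ≈ -20282.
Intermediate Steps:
X(C, u) = (C + u)/(-8 + u) (X(C, u) = (C + u)/(u - 8) = (C + u)/(-8 + u))
(X(2, 25/(-14)) + Q(-14, -3))*1450 + 50 = ((2 + 25/(-14))/(-8 + 25/(-14)) - 14)*1450 + 50 = ((2 + 25*(-1/14))/(-8 + 25*(-1/14)) - 14)*1450 + 50 = ((2 - 25/14)/(-8 - 25/14) - 14)*1450 + 50 = ((3/14)/(-137/14) - 14)*1450 + 50 = (-14/137*3/14 - 14)*1450 + 50 = (-3/137 - 14)*1450 + 50 = -1921/137*1450 + 50 = -2785450/137 + 50 = -2778600/137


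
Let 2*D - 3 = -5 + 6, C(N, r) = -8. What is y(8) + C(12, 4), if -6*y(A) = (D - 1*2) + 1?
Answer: -49/6 ≈ -8.1667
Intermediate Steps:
D = 2 (D = 3/2 + (-5 + 6)/2 = 3/2 + (½)*1 = 3/2 + ½ = 2)
y(A) = -⅙ (y(A) = -((2 - 1*2) + 1)/6 = -((2 - 2) + 1)/6 = -(0 + 1)/6 = -⅙*1 = -⅙)
y(8) + C(12, 4) = -⅙ - 8 = -49/6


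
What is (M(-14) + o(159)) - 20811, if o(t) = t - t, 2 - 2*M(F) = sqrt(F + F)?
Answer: -20810 - I*sqrt(7) ≈ -20810.0 - 2.6458*I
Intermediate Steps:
M(F) = 1 - sqrt(2)*sqrt(F)/2 (M(F) = 1 - sqrt(F + F)/2 = 1 - sqrt(2)*sqrt(F)/2)
o(t) = 0
(M(-14) + o(159)) - 20811 = ((1 - sqrt(2)*sqrt(-14)/2) + 0) - 20811 = ((1 - sqrt(2)*I*sqrt(14)/2) + 0) - 20811 = ((1 - I*sqrt(7)) + 0) - 20811 = (1 - I*sqrt(7)) - 20811 = -20810 - I*sqrt(7)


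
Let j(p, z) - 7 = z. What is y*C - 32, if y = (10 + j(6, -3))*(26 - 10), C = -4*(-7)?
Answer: 6240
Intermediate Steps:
j(p, z) = 7 + z
C = 28
y = 224 (y = (10 + (7 - 3))*(26 - 10) = (10 + 4)*16 = 14*16 = 224)
y*C - 32 = 224*28 - 32 = 6272 - 32 = 6240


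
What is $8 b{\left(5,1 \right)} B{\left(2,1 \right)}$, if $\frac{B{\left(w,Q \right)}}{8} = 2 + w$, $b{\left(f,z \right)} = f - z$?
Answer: $1024$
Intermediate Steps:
$B{\left(w,Q \right)} = 16 + 8 w$ ($B{\left(w,Q \right)} = 8 \left(2 + w\right) = 16 + 8 w$)
$8 b{\left(5,1 \right)} B{\left(2,1 \right)} = 8 \left(5 - 1\right) \left(16 + 8 \cdot 2\right) = 8 \left(5 - 1\right) \left(16 + 16\right) = 8 \cdot 4 \cdot 32 = 32 \cdot 32 = 1024$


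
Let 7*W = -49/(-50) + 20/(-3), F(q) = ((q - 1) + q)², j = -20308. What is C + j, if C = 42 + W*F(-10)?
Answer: -1031213/50 ≈ -20624.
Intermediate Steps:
F(q) = (-1 + 2*q)² (F(q) = ((-1 + q) + q)² = (-1 + 2*q)²)
W = -853/1050 (W = (-49/(-50) + 20/(-3))/7 = (-49*(-1/50) + 20*(-⅓))/7 = (49/50 - 20/3)/7 = (⅐)*(-853/150) = -853/1050 ≈ -0.81238)
C = -15813/50 (C = 42 - 853*(-1 + 2*(-10))²/1050 = 42 - 853*(-1 - 20)²/1050 = 42 - 853/1050*(-21)² = 42 - 853/1050*441 = 42 - 17913/50 = -15813/50 ≈ -316.26)
C + j = -15813/50 - 20308 = -1031213/50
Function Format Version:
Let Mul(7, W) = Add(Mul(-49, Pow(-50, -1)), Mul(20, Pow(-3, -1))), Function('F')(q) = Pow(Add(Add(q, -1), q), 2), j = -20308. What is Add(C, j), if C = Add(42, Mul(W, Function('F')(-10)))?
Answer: Rational(-1031213, 50) ≈ -20624.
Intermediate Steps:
Function('F')(q) = Pow(Add(-1, Mul(2, q)), 2) (Function('F')(q) = Pow(Add(Add(-1, q), q), 2) = Pow(Add(-1, Mul(2, q)), 2))
W = Rational(-853, 1050) (W = Mul(Rational(1, 7), Add(Mul(-49, Pow(-50, -1)), Mul(20, Pow(-3, -1)))) = Mul(Rational(1, 7), Add(Mul(-49, Rational(-1, 50)), Mul(20, Rational(-1, 3)))) = Mul(Rational(1, 7), Add(Rational(49, 50), Rational(-20, 3))) = Mul(Rational(1, 7), Rational(-853, 150)) = Rational(-853, 1050) ≈ -0.81238)
C = Rational(-15813, 50) (C = Add(42, Mul(Rational(-853, 1050), Pow(Add(-1, Mul(2, -10)), 2))) = Add(42, Mul(Rational(-853, 1050), Pow(Add(-1, -20), 2))) = Add(42, Mul(Rational(-853, 1050), Pow(-21, 2))) = Add(42, Mul(Rational(-853, 1050), 441)) = Add(42, Rational(-17913, 50)) = Rational(-15813, 50) ≈ -316.26)
Add(C, j) = Add(Rational(-15813, 50), -20308) = Rational(-1031213, 50)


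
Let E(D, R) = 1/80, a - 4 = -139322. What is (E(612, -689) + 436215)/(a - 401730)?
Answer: -34897201/43283840 ≈ -0.80624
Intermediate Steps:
a = -139318 (a = 4 - 139322 = -139318)
E(D, R) = 1/80
(E(612, -689) + 436215)/(a - 401730) = (1/80 + 436215)/(-139318 - 401730) = (34897201/80)/(-541048) = (34897201/80)*(-1/541048) = -34897201/43283840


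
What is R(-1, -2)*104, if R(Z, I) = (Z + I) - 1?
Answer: -416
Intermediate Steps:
R(Z, I) = -1 + I + Z (R(Z, I) = (I + Z) - 1 = -1 + I + Z)
R(-1, -2)*104 = (-1 - 2 - 1)*104 = -4*104 = -416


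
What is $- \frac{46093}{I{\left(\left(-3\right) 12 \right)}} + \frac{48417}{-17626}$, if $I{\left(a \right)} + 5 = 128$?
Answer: $- \frac{818390509}{2167998} \approx -377.49$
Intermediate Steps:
$I{\left(a \right)} = 123$ ($I{\left(a \right)} = -5 + 128 = 123$)
$- \frac{46093}{I{\left(\left(-3\right) 12 \right)}} + \frac{48417}{-17626} = - \frac{46093}{123} + \frac{48417}{-17626} = \left(-46093\right) \frac{1}{123} + 48417 \left(- \frac{1}{17626}\right) = - \frac{46093}{123} - \frac{48417}{17626} = - \frac{818390509}{2167998}$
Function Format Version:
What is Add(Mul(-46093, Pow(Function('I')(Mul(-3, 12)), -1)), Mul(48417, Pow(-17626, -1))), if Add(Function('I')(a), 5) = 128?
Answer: Rational(-818390509, 2167998) ≈ -377.49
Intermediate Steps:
Function('I')(a) = 123 (Function('I')(a) = Add(-5, 128) = 123)
Add(Mul(-46093, Pow(Function('I')(Mul(-3, 12)), -1)), Mul(48417, Pow(-17626, -1))) = Add(Mul(-46093, Pow(123, -1)), Mul(48417, Pow(-17626, -1))) = Add(Mul(-46093, Rational(1, 123)), Mul(48417, Rational(-1, 17626))) = Add(Rational(-46093, 123), Rational(-48417, 17626)) = Rational(-818390509, 2167998)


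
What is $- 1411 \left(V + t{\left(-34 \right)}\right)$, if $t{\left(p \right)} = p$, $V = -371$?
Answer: $571455$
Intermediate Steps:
$- 1411 \left(V + t{\left(-34 \right)}\right) = - 1411 \left(-371 - 34\right) = \left(-1411\right) \left(-405\right) = 571455$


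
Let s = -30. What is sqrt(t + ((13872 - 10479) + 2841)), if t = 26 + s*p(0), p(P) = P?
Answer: 2*sqrt(1565) ≈ 79.120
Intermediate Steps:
t = 26 (t = 26 - 30*0 = 26 + 0 = 26)
sqrt(t + ((13872 - 10479) + 2841)) = sqrt(26 + ((13872 - 10479) + 2841)) = sqrt(26 + (3393 + 2841)) = sqrt(26 + 6234) = sqrt(6260) = 2*sqrt(1565)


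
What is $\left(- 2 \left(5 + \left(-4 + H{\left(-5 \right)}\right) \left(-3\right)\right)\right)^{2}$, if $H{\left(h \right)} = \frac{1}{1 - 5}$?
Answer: $\frac{5041}{4} \approx 1260.3$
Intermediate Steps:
$H{\left(h \right)} = - \frac{1}{4}$ ($H{\left(h \right)} = \frac{1}{-4} = - \frac{1}{4}$)
$\left(- 2 \left(5 + \left(-4 + H{\left(-5 \right)}\right) \left(-3\right)\right)\right)^{2} = \left(- 2 \left(5 + \left(-4 - \frac{1}{4}\right) \left(-3\right)\right)\right)^{2} = \left(- 2 \left(5 - - \frac{51}{4}\right)\right)^{2} = \left(- 2 \left(5 + \frac{51}{4}\right)\right)^{2} = \left(\left(-2\right) \frac{71}{4}\right)^{2} = \left(- \frac{71}{2}\right)^{2} = \frac{5041}{4}$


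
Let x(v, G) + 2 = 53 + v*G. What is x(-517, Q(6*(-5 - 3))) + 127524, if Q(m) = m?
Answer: 152391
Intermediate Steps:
x(v, G) = 51 + G*v (x(v, G) = -2 + (53 + v*G) = -2 + (53 + G*v) = 51 + G*v)
x(-517, Q(6*(-5 - 3))) + 127524 = (51 + (6*(-5 - 3))*(-517)) + 127524 = (51 + (6*(-8))*(-517)) + 127524 = (51 - 48*(-517)) + 127524 = (51 + 24816) + 127524 = 24867 + 127524 = 152391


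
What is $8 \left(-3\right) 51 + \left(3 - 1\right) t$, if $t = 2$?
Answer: $-1220$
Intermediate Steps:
$8 \left(-3\right) 51 + \left(3 - 1\right) t = 8 \left(-3\right) 51 + \left(3 - 1\right) 2 = \left(-24\right) 51 + 2 \cdot 2 = -1224 + 4 = -1220$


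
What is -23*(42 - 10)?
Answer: -736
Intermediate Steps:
-23*(42 - 10) = -23*32 = -736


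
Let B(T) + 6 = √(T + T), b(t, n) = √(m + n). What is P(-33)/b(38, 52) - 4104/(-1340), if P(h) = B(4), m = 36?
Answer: 1026/335 + √22*(-3 + √2)/22 ≈ 2.7246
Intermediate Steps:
b(t, n) = √(36 + n)
B(T) = -6 + √2*√T (B(T) = -6 + √(T + T) = -6 + √(2*T) = -6 + √2*√T)
P(h) = -6 + 2*√2 (P(h) = -6 + √2*√4 = -6 + √2*2 = -6 + 2*√2)
P(-33)/b(38, 52) - 4104/(-1340) = (-6 + 2*√2)/(√(36 + 52)) - 4104/(-1340) = (-6 + 2*√2)/(√88) - 4104*(-1/1340) = (-6 + 2*√2)/((2*√22)) + 1026/335 = (-6 + 2*√2)*(√22/44) + 1026/335 = √22*(-6 + 2*√2)/44 + 1026/335 = 1026/335 + √22*(-6 + 2*√2)/44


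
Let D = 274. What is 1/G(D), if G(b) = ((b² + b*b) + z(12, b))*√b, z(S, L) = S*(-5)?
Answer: √274/41125208 ≈ 4.0250e-7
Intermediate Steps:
z(S, L) = -5*S
G(b) = √b*(-60 + 2*b²) (G(b) = ((b² + b*b) - 5*12)*√b = ((b² + b²) - 60)*√b = (2*b² - 60)*√b = (-60 + 2*b²)*√b = √b*(-60 + 2*b²))
1/G(D) = 1/(2*√274*(-30 + 274²)) = 1/(2*√274*(-30 + 75076)) = 1/(2*√274*75046) = 1/(150092*√274) = √274/41125208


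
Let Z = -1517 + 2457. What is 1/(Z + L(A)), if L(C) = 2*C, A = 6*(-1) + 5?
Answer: 1/938 ≈ 0.0010661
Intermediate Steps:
Z = 940
A = -1 (A = -6 + 5 = -1)
1/(Z + L(A)) = 1/(940 + 2*(-1)) = 1/(940 - 2) = 1/938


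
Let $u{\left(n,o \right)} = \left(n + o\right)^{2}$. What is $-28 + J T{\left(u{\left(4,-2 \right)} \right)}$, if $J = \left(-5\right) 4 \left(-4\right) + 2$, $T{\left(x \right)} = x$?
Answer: $300$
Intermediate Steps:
$J = 82$ ($J = \left(-20\right) \left(-4\right) + 2 = 80 + 2 = 82$)
$-28 + J T{\left(u{\left(4,-2 \right)} \right)} = -28 + 82 \left(4 - 2\right)^{2} = -28 + 82 \cdot 2^{2} = -28 + 82 \cdot 4 = -28 + 328 = 300$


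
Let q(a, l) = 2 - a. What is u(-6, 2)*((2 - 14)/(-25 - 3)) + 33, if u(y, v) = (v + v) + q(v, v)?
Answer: 243/7 ≈ 34.714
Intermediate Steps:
u(y, v) = 2 + v (u(y, v) = (v + v) + (2 - v) = 2*v + (2 - v) = 2 + v)
u(-6, 2)*((2 - 14)/(-25 - 3)) + 33 = (2 + 2)*((2 - 14)/(-25 - 3)) + 33 = 4*(-12/(-28)) + 33 = 4*(-12*(-1/28)) + 33 = 4*(3/7) + 33 = 12/7 + 33 = 243/7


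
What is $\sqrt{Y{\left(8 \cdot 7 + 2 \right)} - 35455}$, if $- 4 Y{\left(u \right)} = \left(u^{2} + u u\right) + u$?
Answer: $\frac{i \sqrt{148606}}{2} \approx 192.75 i$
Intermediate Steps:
$Y{\left(u \right)} = - \frac{u^{2}}{2} - \frac{u}{4}$ ($Y{\left(u \right)} = - \frac{\left(u^{2} + u u\right) + u}{4} = - \frac{\left(u^{2} + u^{2}\right) + u}{4} = - \frac{2 u^{2} + u}{4} = - \frac{u + 2 u^{2}}{4} = - \frac{u^{2}}{2} - \frac{u}{4}$)
$\sqrt{Y{\left(8 \cdot 7 + 2 \right)} - 35455} = \sqrt{- \frac{\left(8 \cdot 7 + 2\right) \left(1 + 2 \left(8 \cdot 7 + 2\right)\right)}{4} - 35455} = \sqrt{- \frac{\left(56 + 2\right) \left(1 + 2 \left(56 + 2\right)\right)}{4} - 35455} = \sqrt{\left(- \frac{1}{4}\right) 58 \left(1 + 2 \cdot 58\right) - 35455} = \sqrt{\left(- \frac{1}{4}\right) 58 \left(1 + 116\right) - 35455} = \sqrt{\left(- \frac{1}{4}\right) 58 \cdot 117 - 35455} = \sqrt{- \frac{3393}{2} - 35455} = \sqrt{- \frac{74303}{2}} = \frac{i \sqrt{148606}}{2}$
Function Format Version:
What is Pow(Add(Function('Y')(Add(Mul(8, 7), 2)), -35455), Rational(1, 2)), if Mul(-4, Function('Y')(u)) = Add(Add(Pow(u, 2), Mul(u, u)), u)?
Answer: Mul(Rational(1, 2), I, Pow(148606, Rational(1, 2))) ≈ Mul(192.75, I)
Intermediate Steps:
Function('Y')(u) = Add(Mul(Rational(-1, 2), Pow(u, 2)), Mul(Rational(-1, 4), u)) (Function('Y')(u) = Mul(Rational(-1, 4), Add(Add(Pow(u, 2), Mul(u, u)), u)) = Mul(Rational(-1, 4), Add(Add(Pow(u, 2), Pow(u, 2)), u)) = Mul(Rational(-1, 4), Add(Mul(2, Pow(u, 2)), u)) = Mul(Rational(-1, 4), Add(u, Mul(2, Pow(u, 2)))) = Add(Mul(Rational(-1, 2), Pow(u, 2)), Mul(Rational(-1, 4), u)))
Pow(Add(Function('Y')(Add(Mul(8, 7), 2)), -35455), Rational(1, 2)) = Pow(Add(Mul(Rational(-1, 4), Add(Mul(8, 7), 2), Add(1, Mul(2, Add(Mul(8, 7), 2)))), -35455), Rational(1, 2)) = Pow(Add(Mul(Rational(-1, 4), Add(56, 2), Add(1, Mul(2, Add(56, 2)))), -35455), Rational(1, 2)) = Pow(Add(Mul(Rational(-1, 4), 58, Add(1, Mul(2, 58))), -35455), Rational(1, 2)) = Pow(Add(Mul(Rational(-1, 4), 58, Add(1, 116)), -35455), Rational(1, 2)) = Pow(Add(Mul(Rational(-1, 4), 58, 117), -35455), Rational(1, 2)) = Pow(Add(Rational(-3393, 2), -35455), Rational(1, 2)) = Pow(Rational(-74303, 2), Rational(1, 2)) = Mul(Rational(1, 2), I, Pow(148606, Rational(1, 2)))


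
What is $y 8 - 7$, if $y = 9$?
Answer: $65$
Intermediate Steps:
$y 8 - 7 = 9 \cdot 8 - 7 = 72 - 7 = 65$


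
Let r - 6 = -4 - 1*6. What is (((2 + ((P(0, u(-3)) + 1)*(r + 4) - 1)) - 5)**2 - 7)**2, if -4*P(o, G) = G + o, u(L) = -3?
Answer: 81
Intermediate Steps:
r = -4 (r = 6 + (-4 - 1*6) = 6 + (-4 - 6) = 6 - 10 = -4)
P(o, G) = -G/4 - o/4 (P(o, G) = -(G + o)/4 = -G/4 - o/4)
(((2 + ((P(0, u(-3)) + 1)*(r + 4) - 1)) - 5)**2 - 7)**2 = (((2 + (((-1/4*(-3) - 1/4*0) + 1)*(-4 + 4) - 1)) - 5)**2 - 7)**2 = (((2 + (((3/4 + 0) + 1)*0 - 1)) - 5)**2 - 7)**2 = (((2 + ((3/4 + 1)*0 - 1)) - 5)**2 - 7)**2 = (((2 + ((7/4)*0 - 1)) - 5)**2 - 7)**2 = (((2 + (0 - 1)) - 5)**2 - 7)**2 = (((2 - 1) - 5)**2 - 7)**2 = ((1 - 5)**2 - 7)**2 = ((-4)**2 - 7)**2 = (16 - 7)**2 = 9**2 = 81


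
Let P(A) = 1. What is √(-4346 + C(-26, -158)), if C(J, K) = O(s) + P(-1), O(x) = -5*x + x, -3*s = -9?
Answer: I*√4357 ≈ 66.008*I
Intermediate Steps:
s = 3 (s = -⅓*(-9) = 3)
O(x) = -4*x
C(J, K) = -11 (C(J, K) = -4*3 + 1 = -12 + 1 = -11)
√(-4346 + C(-26, -158)) = √(-4346 - 11) = √(-4357) = I*√4357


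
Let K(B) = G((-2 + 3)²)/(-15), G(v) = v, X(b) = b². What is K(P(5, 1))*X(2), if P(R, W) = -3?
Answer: -4/15 ≈ -0.26667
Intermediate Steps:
K(B) = -1/15 (K(B) = (-2 + 3)²/(-15) = 1²*(-1/15) = 1*(-1/15) = -1/15)
K(P(5, 1))*X(2) = -1/15*2² = -1/15*4 = -4/15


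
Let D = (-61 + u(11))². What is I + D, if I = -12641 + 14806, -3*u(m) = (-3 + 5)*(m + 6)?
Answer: 66574/9 ≈ 7397.1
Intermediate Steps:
u(m) = -4 - 2*m/3 (u(m) = -(-3 + 5)*(m + 6)/3 = -2*(6 + m)/3 = -(12 + 2*m)/3 = -4 - 2*m/3)
I = 2165
D = 47089/9 (D = (-61 + (-4 - ⅔*11))² = (-61 + (-4 - 22/3))² = (-61 - 34/3)² = (-217/3)² = 47089/9 ≈ 5232.1)
I + D = 2165 + 47089/9 = 66574/9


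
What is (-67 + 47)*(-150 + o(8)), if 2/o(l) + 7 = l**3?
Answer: 302992/101 ≈ 2999.9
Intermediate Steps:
o(l) = 2/(-7 + l**3)
(-67 + 47)*(-150 + o(8)) = (-67 + 47)*(-150 + 2/(-7 + 8**3)) = -20*(-150 + 2/(-7 + 512)) = -20*(-150 + 2/505) = -20*(-75748/505) = 302992/101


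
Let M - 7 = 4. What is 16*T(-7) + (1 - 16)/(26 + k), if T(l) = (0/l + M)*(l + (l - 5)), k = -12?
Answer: -46831/14 ≈ -3345.1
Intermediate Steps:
M = 11 (M = 7 + 4 = 11)
T(l) = -55 + 22*l (T(l) = (0/l + 11)*(l + (l - 5)) = (0 + 11)*(l + (-5 + l)) = 11*(-5 + 2*l) = -55 + 22*l)
16*T(-7) + (1 - 16)/(26 + k) = 16*(-55 + 22*(-7)) + (1 - 16)/(26 - 12) = 16*(-55 - 154) - 15/14 = 16*(-209) - 15*1/14 = -3344 - 15/14 = -46831/14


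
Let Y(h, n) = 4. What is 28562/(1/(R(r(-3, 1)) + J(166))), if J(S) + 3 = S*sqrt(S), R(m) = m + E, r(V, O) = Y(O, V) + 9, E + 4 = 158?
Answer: 4684168 + 4741292*sqrt(166) ≈ 6.5771e+7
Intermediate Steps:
E = 154 (E = -4 + 158 = 154)
r(V, O) = 13 (r(V, O) = 4 + 9 = 13)
R(m) = 154 + m (R(m) = m + 154 = 154 + m)
J(S) = -3 + S**(3/2) (J(S) = -3 + S*sqrt(S) = -3 + S**(3/2))
28562/(1/(R(r(-3, 1)) + J(166))) = 28562/(1/((154 + 13) + (-3 + 166**(3/2)))) = 28562/(1/(167 + (-3 + 166*sqrt(166)))) = 28562/(1/(164 + 166*sqrt(166))) = 28562*(164 + 166*sqrt(166)) = 4684168 + 4741292*sqrt(166)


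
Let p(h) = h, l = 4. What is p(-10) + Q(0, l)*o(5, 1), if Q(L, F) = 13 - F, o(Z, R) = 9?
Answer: 71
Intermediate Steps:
p(-10) + Q(0, l)*o(5, 1) = -10 + (13 - 1*4)*9 = -10 + (13 - 4)*9 = -10 + 9*9 = -10 + 81 = 71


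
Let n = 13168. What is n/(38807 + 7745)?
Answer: 1646/5819 ≈ 0.28287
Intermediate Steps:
n/(38807 + 7745) = 13168/(38807 + 7745) = 13168/46552 = 13168*(1/46552) = 1646/5819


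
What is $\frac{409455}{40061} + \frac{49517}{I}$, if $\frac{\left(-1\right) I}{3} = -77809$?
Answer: $\frac{97561552822}{9351319047} \approx 10.433$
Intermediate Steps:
$I = 233427$ ($I = \left(-3\right) \left(-77809\right) = 233427$)
$\frac{409455}{40061} + \frac{49517}{I} = \frac{409455}{40061} + \frac{49517}{233427} = \frac{97561552822}{9351319047}$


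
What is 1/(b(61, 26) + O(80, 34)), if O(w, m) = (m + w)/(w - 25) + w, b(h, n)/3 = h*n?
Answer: 55/266204 ≈ 0.00020661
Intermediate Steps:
b(h, n) = 3*h*n (b(h, n) = 3*(h*n) = 3*h*n)
O(w, m) = w + (m + w)/(-25 + w) (O(w, m) = (m + w)/(-25 + w) + w = w + (m + w)/(-25 + w))
1/(b(61, 26) + O(80, 34)) = 1/(3*61*26 + (34 + 80² - 24*80)/(-25 + 80)) = 1/(4758 + (34 + 6400 - 1920)/55) = 1/(4758 + (1/55)*4514) = 1/(4758 + 4514/55) = 1/(266204/55) = 55/266204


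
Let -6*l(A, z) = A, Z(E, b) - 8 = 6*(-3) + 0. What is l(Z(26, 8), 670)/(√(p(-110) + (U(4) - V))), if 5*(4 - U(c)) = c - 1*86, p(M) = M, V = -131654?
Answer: 5*√3289110/1973466 ≈ 0.0045949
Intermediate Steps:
U(c) = 106/5 - c/5 (U(c) = 4 - (c - 1*86)/5 = 4 - (c - 86)/5 = 4 - (-86 + c)/5 = 4 + (86/5 - c/5) = 106/5 - c/5)
Z(E, b) = -10 (Z(E, b) = 8 + (6*(-3) + 0) = 8 + (-18 + 0) = 8 - 18 = -10)
l(A, z) = -A/6
l(Z(26, 8), 670)/(√(p(-110) + (U(4) - V))) = (-⅙*(-10))/(√(-110 + ((106/5 - ⅕*4) - 1*(-131654)))) = 5/(3*(√(-110 + ((106/5 - ⅘) + 131654)))) = 5/(3*(√(-110 + (102/5 + 131654)))) = 5/(3*(√(-110 + 658372/5))) = 5/(3*(√(657822/5))) = 5/(3*((√3289110/5))) = 5*(√3289110/657822)/3 = 5*√3289110/1973466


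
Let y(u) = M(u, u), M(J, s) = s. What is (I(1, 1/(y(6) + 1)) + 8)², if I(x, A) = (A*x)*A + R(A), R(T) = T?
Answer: 160000/2401 ≈ 66.639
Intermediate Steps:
y(u) = u
I(x, A) = A + x*A² (I(x, A) = (A*x)*A + A = x*A² + A = A + x*A²)
(I(1, 1/(y(6) + 1)) + 8)² = ((1 + 1/(6 + 1))/(6 + 1) + 8)² = ((1 + 1/7)/7 + 8)² = ((1 + (⅐)*1)/7 + 8)² = ((1 + ⅐)/7 + 8)² = ((⅐)*(8/7) + 8)² = (8/49 + 8)² = (400/49)² = 160000/2401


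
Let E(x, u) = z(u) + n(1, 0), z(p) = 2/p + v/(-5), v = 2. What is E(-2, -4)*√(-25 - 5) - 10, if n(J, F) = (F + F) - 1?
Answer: -10 - 19*I*√30/10 ≈ -10.0 - 10.407*I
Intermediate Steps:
n(J, F) = -1 + 2*F (n(J, F) = 2*F - 1 = -1 + 2*F)
z(p) = -⅖ + 2/p (z(p) = 2/p + 2/(-5) = 2/p + 2*(-⅕) = 2/p - ⅖ = -⅖ + 2/p)
E(x, u) = -7/5 + 2/u (E(x, u) = (-⅖ + 2/u) + (-1 + 2*0) = (-⅖ + 2/u) + (-1 + 0) = (-⅖ + 2/u) - 1 = -7/5 + 2/u)
E(-2, -4)*√(-25 - 5) - 10 = (-7/5 + 2/(-4))*√(-25 - 5) - 10 = (-7/5 + 2*(-¼))*√(-30) - 10 = (-7/5 - ½)*(I*√30) - 10 = -19*I*√30/10 - 10 = -10 - 19*I*√30/10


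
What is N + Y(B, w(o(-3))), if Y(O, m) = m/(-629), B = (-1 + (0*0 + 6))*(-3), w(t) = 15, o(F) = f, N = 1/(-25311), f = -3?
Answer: -380294/15920619 ≈ -0.023887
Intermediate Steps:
N = -1/25311 ≈ -3.9509e-5
o(F) = -3
B = -15 (B = (-1 + (0 + 6))*(-3) = (-1 + 6)*(-3) = 5*(-3) = -15)
Y(O, m) = -m/629 (Y(O, m) = m*(-1/629) = -m/629)
N + Y(B, w(o(-3))) = -1/25311 - 1/629*15 = -1/25311 - 15/629 = -380294/15920619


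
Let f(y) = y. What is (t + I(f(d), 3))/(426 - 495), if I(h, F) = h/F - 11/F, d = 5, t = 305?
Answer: -101/23 ≈ -4.3913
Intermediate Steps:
I(h, F) = -11/F + h/F
(t + I(f(d), 3))/(426 - 495) = (305 + (-11 + 5)/3)/(426 - 495) = (305 + (1/3)*(-6))/(-69) = (305 - 2)*(-1/69) = 303*(-1/69) = -101/23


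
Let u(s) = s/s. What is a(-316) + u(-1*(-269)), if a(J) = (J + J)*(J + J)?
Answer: 399425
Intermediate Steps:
a(J) = 4*J² (a(J) = (2*J)*(2*J) = 4*J²)
u(s) = 1
a(-316) + u(-1*(-269)) = 4*(-316)² + 1 = 4*99856 + 1 = 399424 + 1 = 399425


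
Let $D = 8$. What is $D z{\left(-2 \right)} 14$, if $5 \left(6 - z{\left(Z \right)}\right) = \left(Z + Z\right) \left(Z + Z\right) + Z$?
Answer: $\frac{1792}{5} \approx 358.4$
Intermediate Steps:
$z{\left(Z \right)} = 6 - \frac{4 Z^{2}}{5} - \frac{Z}{5}$ ($z{\left(Z \right)} = 6 - \frac{\left(Z + Z\right) \left(Z + Z\right) + Z}{5} = 6 - \frac{2 Z 2 Z + Z}{5} = 6 - \frac{4 Z^{2} + Z}{5} = 6 - \frac{Z + 4 Z^{2}}{5} = 6 - \left(\frac{Z}{5} + \frac{4 Z^{2}}{5}\right) = 6 - \frac{4 Z^{2}}{5} - \frac{Z}{5}$)
$D z{\left(-2 \right)} 14 = 8 \left(6 - \frac{4 \left(-2\right)^{2}}{5} - - \frac{2}{5}\right) 14 = 8 \left(6 - \frac{16}{5} + \frac{2}{5}\right) 14 = 8 \cdot \frac{16}{5} \cdot 14 = \frac{128}{5} \cdot 14 = \frac{1792}{5}$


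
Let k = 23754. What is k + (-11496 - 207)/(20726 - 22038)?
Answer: 31176951/1312 ≈ 23763.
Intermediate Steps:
k + (-11496 - 207)/(20726 - 22038) = 23754 + (-11496 - 207)/(20726 - 22038) = 23754 - 11703/(-1312) = 23754 - 11703*(-1/1312) = 23754 + 11703/1312 = 31176951/1312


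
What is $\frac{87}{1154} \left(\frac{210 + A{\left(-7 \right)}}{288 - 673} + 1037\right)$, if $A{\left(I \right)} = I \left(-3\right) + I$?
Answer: $\frac{4959261}{63470} \approx 78.135$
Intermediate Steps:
$A{\left(I \right)} = - 2 I$ ($A{\left(I \right)} = - 3 I + I = - 2 I$)
$\frac{87}{1154} \left(\frac{210 + A{\left(-7 \right)}}{288 - 673} + 1037\right) = \frac{87}{1154} \left(\frac{210 - -14}{288 - 673} + 1037\right) = 87 \cdot \frac{1}{1154} \left(\frac{210 + 14}{-385} + 1037\right) = \frac{87 \left(224 \left(- \frac{1}{385}\right) + 1037\right)}{1154} = \frac{87 \left(- \frac{32}{55} + 1037\right)}{1154} = \frac{87}{1154} \cdot \frac{57003}{55} = \frac{4959261}{63470}$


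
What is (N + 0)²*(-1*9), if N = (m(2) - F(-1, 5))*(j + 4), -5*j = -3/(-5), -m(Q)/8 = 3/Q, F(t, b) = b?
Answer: -24472809/625 ≈ -39157.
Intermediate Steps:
m(Q) = -24/Q
j = -3/25 (j = -(-3)/(5*(-5)) = -(-3)*(-1)/(5*5) = -⅕*⅗ = -3/25 ≈ -0.12000)
N = -1649/25 (N = (-24/2 - 1*5)*(-3/25 + 4) = (-24*½ - 5)*(97/25) = (-12 - 5)*(97/25) = -17*97/25 = -1649/25 ≈ -65.960)
(N + 0)²*(-1*9) = (-1649/25 + 0)²*(-1*9) = (-1649/25)²*(-9) = (2719201/625)*(-9) = -24472809/625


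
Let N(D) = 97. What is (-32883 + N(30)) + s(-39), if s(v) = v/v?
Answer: -32785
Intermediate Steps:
s(v) = 1
(-32883 + N(30)) + s(-39) = (-32883 + 97) + 1 = -32786 + 1 = -32785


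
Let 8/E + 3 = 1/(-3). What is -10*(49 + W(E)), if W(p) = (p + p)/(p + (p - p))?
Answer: -510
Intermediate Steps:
E = -12/5 (E = 8/(-3 + 1/(-3)) = 8/(-3 - ⅓) = 8/(-10/3) = 8*(-3/10) = -12/5 ≈ -2.4000)
W(p) = 2 (W(p) = (2*p)/(p + 0) = (2*p)/p = 2)
-10*(49 + W(E)) = -10*(49 + 2) = -10*51 = -510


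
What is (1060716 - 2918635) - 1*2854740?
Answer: -4712659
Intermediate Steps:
(1060716 - 2918635) - 1*2854740 = -1857919 - 2854740 = -4712659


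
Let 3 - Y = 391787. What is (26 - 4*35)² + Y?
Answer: -378788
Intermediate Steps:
Y = -391784 (Y = 3 - 1*391787 = 3 - 391787 = -391784)
(26 - 4*35)² + Y = (26 - 4*35)² - 391784 = (26 - 140)² - 391784 = (-114)² - 391784 = 12996 - 391784 = -378788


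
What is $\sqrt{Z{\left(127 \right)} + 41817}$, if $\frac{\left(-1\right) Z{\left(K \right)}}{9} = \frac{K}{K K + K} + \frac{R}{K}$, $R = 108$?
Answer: $\frac{\sqrt{172631504622}}{2032} \approx 204.47$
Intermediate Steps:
$Z{\left(K \right)} = - \frac{972}{K} - \frac{9 K}{K + K^{2}}$ ($Z{\left(K \right)} = - 9 \left(\frac{K}{K K + K} + \frac{108}{K}\right) = - 9 \left(\frac{K}{K^{2} + K} + \frac{108}{K}\right) = - 9 \left(\frac{K}{K + K^{2}} + \frac{108}{K}\right) = - 9 \left(\frac{108}{K} + \frac{K}{K + K^{2}}\right) = - \frac{972}{K} - \frac{9 K}{K + K^{2}}$)
$\sqrt{Z{\left(127 \right)} + 41817} = \sqrt{\frac{9 \left(-108 - 13843\right)}{127 \left(1 + 127\right)} + 41817} = \sqrt{9 \cdot \frac{1}{127} \cdot \frac{1}{128} \left(-108 - 13843\right) + 41817} = \sqrt{9 \cdot \frac{1}{127} \cdot \frac{1}{128} \left(-13951\right) + 41817} = \sqrt{- \frac{125559}{16256} + 41817} = \sqrt{\frac{679651593}{16256}} = \frac{\sqrt{172631504622}}{2032}$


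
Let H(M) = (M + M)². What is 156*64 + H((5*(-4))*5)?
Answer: 49984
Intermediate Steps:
H(M) = 4*M² (H(M) = (2*M)² = 4*M²)
156*64 + H((5*(-4))*5) = 156*64 + 4*((5*(-4))*5)² = 9984 + 4*(-20*5)² = 9984 + 4*(-100)² = 9984 + 4*10000 = 9984 + 40000 = 49984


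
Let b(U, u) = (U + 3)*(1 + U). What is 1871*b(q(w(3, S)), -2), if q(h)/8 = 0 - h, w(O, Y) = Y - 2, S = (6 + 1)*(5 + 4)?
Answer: 441920845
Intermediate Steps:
S = 63 (S = 7*9 = 63)
w(O, Y) = -2 + Y
q(h) = -8*h (q(h) = 8*(0 - h) = 8*(-h) = -8*h)
b(U, u) = (1 + U)*(3 + U) (b(U, u) = (3 + U)*(1 + U) = (1 + U)*(3 + U))
1871*b(q(w(3, S)), -2) = 1871*(3 + (-8*(-2 + 63))**2 + 4*(-8*(-2 + 63))) = 1871*(3 + (-8*61)**2 + 4*(-8*61)) = 1871*(3 + (-488)**2 + 4*(-488)) = 1871*(3 + 238144 - 1952) = 1871*236195 = 441920845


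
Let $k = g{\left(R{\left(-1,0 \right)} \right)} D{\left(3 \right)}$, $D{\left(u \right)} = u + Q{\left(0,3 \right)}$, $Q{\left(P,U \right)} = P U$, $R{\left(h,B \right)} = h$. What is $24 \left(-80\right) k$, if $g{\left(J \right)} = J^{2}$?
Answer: $-5760$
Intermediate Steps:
$D{\left(u \right)} = u$ ($D{\left(u \right)} = u + 0 \cdot 3 = u + 0 = u$)
$k = 3$ ($k = \left(-1\right)^{2} \cdot 3 = 1 \cdot 3 = 3$)
$24 \left(-80\right) k = 24 \left(-80\right) 3 = \left(-1920\right) 3 = -5760$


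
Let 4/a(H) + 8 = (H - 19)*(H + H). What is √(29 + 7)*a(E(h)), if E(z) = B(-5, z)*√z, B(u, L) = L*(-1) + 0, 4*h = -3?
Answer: -217344/703897 + 350208*I*√3/703897 ≈ -0.30877 + 0.86174*I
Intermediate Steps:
h = -¾ (h = (¼)*(-3) = -¾ ≈ -0.75000)
B(u, L) = -L (B(u, L) = -L + 0 = -L)
E(z) = -z^(3/2) (E(z) = (-z)*√z = -z^(3/2))
a(H) = 4/(-8 + 2*H*(-19 + H)) (a(H) = 4/(-8 + (H - 19)*(H + H)) = 4/(-8 + (-19 + H)*(2*H)) = 4/(-8 + 2*H*(-19 + H)))
√(29 + 7)*a(E(h)) = √(29 + 7)*(2/(-4 + (-(-¾)^(3/2))² - (-19)*(-¾)^(3/2))) = √36*(2/(-4 + (-(-3)*I*√3/8)² - (-19)*(-3*I*√3/8))) = 6*(2/(-4 + (3*I*√3/8)² - 57*I*√3/8)) = 6*(2/(-4 - 27/64 - 57*I*√3/8)) = 6*(2/(-283/64 - 57*I*√3/8)) = 12/(-283/64 - 57*I*√3/8)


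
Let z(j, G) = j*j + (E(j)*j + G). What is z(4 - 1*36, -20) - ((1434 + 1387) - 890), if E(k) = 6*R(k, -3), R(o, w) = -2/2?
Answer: -735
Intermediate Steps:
R(o, w) = -1 (R(o, w) = -2*1/2 = -1)
E(k) = -6 (E(k) = 6*(-1) = -6)
z(j, G) = G + j**2 - 6*j (z(j, G) = j*j + (-6*j + G) = j**2 + (G - 6*j) = G + j**2 - 6*j)
z(4 - 1*36, -20) - ((1434 + 1387) - 890) = (-20 + (4 - 1*36)**2 - 6*(4 - 1*36)) - ((1434 + 1387) - 890) = (-20 + (4 - 36)**2 - 6*(4 - 36)) - (2821 - 890) = (-20 + (-32)**2 - 6*(-32)) - 1*1931 = (-20 + 1024 + 192) - 1931 = 1196 - 1931 = -735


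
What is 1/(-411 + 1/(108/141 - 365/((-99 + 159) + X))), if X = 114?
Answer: -10891/4484379 ≈ -0.0024287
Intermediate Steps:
1/(-411 + 1/(108/141 - 365/((-99 + 159) + X))) = 1/(-411 + 1/(108/141 - 365/((-99 + 159) + 114))) = 1/(-411 + 1/(108*(1/141) - 365/(60 + 114))) = 1/(-411 + 1/(36/47 - 365/174)) = 1/(-411 + 1/(-10891/8178)) = 1/(-411 - 8178/10891) = 1/(-4484379/10891) = -10891/4484379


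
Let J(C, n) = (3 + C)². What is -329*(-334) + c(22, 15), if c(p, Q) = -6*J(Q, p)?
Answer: 107942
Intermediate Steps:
c(p, Q) = -6*(3 + Q)²
-329*(-334) + c(22, 15) = -329*(-334) - 6*(3 + 15)² = 109886 - 6*18² = 109886 - 6*324 = 109886 - 1944 = 107942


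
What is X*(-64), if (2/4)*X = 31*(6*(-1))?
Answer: 23808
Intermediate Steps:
X = -372 (X = 2*(31*(6*(-1))) = 2*(31*(-6)) = 2*(-186) = -372)
X*(-64) = -372*(-64) = 23808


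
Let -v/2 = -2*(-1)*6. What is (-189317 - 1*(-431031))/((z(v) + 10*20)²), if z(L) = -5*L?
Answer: 120857/51200 ≈ 2.3605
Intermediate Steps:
v = -24 (v = -2*(-2*(-1))*6 = -4*6 = -2*12 = -24)
(-189317 - 1*(-431031))/((z(v) + 10*20)²) = (-189317 - 1*(-431031))/((-5*(-24) + 10*20)²) = (-189317 + 431031)/((120 + 200)²) = 241714/(320²) = 241714/102400 = 241714*(1/102400) = 120857/51200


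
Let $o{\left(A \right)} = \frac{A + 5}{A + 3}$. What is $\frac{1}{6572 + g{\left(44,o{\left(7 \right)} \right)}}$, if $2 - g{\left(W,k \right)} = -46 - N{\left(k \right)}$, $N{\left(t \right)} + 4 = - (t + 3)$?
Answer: $\frac{5}{33059} \approx 0.00015124$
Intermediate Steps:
$o{\left(A \right)} = \frac{5 + A}{3 + A}$
$N{\left(t \right)} = -7 - t$ ($N{\left(t \right)} = -4 - \left(t + 3\right) = -4 - \left(3 + t\right) = -7 - t$)
$g{\left(W,k \right)} = 41 - k$ ($g{\left(W,k \right)} = 2 - \left(-46 - \left(-7 - k\right)\right) = 2 - \left(-46 + \left(7 + k\right)\right) = 2 - \left(-39 + k\right) = 41 - k$)
$\frac{1}{6572 + g{\left(44,o{\left(7 \right)} \right)}} = \frac{1}{6572 + \left(41 - \frac{5 + 7}{3 + 7}\right)} = \frac{1}{6572 + \left(41 - \frac{1}{10} \cdot 12\right)} = \frac{1}{6572 + \left(41 - \frac{6}{5}\right)} = \frac{1}{6572 + \frac{199}{5}} = \frac{1}{\frac{33059}{5}} = \frac{5}{33059}$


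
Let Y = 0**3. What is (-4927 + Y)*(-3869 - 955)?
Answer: 23767848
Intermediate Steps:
Y = 0
(-4927 + Y)*(-3869 - 955) = (-4927 + 0)*(-3869 - 955) = -4927*(-4824) = 23767848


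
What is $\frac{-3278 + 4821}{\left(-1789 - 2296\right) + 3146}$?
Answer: $- \frac{1543}{939} \approx -1.6432$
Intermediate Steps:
$\frac{-3278 + 4821}{\left(-1789 - 2296\right) + 3146} = \frac{1543}{\left(-1789 - 2296\right) + 3146} = \frac{1543}{-4085 + 3146} = \frac{1543}{-939} = 1543 \left(- \frac{1}{939}\right) = - \frac{1543}{939}$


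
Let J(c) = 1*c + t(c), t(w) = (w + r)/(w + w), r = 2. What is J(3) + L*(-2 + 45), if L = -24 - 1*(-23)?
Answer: -235/6 ≈ -39.167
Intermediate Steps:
L = -1 (L = -24 + 23 = -1)
t(w) = (2 + w)/(2*w) (t(w) = (w + 2)/(w + w) = (2 + w)/((2*w)) = (2 + w)*(1/(2*w)) = (2 + w)/(2*w))
J(c) = c + (2 + c)/(2*c) (J(c) = 1*c + (2 + c)/(2*c) = c + (2 + c)/(2*c))
J(3) + L*(-2 + 45) = (1/2 + 3 + 1/3) - (-2 + 45) = (1/2 + 3 + 1/3) - 1*43 = 23/6 - 43 = -235/6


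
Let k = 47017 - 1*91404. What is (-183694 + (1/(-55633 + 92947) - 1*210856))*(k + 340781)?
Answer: -727263869491901/6219 ≈ -1.1694e+11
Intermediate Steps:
k = -44387 (k = 47017 - 91404 = -44387)
(-183694 + (1/(-55633 + 92947) - 1*210856))*(k + 340781) = (-183694 + (1/(-55633 + 92947) - 1*210856))*(-44387 + 340781) = (-183694 + (1/37314 - 210856))*296394 = (-183694 - 7867880783/37314)*296394 = -14722238699/37314*296394 = -727263869491901/6219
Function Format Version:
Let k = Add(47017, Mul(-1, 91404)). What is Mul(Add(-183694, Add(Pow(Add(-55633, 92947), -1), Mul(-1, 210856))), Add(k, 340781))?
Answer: Rational(-727263869491901, 6219) ≈ -1.1694e+11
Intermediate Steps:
k = -44387 (k = Add(47017, -91404) = -44387)
Mul(Add(-183694, Add(Pow(Add(-55633, 92947), -1), Mul(-1, 210856))), Add(k, 340781)) = Mul(Add(-183694, Add(Pow(Add(-55633, 92947), -1), Mul(-1, 210856))), Add(-44387, 340781)) = Mul(Add(-183694, Add(Pow(37314, -1), -210856)), 296394) = Mul(Add(-183694, Add(Rational(1, 37314), -210856)), 296394) = Mul(Add(-183694, Rational(-7867880783, 37314)), 296394) = Mul(Rational(-14722238699, 37314), 296394) = Rational(-727263869491901, 6219)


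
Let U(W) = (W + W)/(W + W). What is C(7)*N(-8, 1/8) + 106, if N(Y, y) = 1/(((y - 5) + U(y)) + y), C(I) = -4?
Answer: 1606/15 ≈ 107.07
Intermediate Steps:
U(W) = 1 (U(W) = (2*W)/((2*W)) = (2*W)*(1/(2*W)) = 1)
N(Y, y) = 1/(-4 + 2*y) (N(Y, y) = 1/(((y - 5) + 1) + y) = 1/(((-5 + y) + 1) + y) = 1/((-4 + y) + y) = 1/(-4 + 2*y))
C(7)*N(-8, 1/8) + 106 = -2/(-2 + 1/8) + 106 = -2/(-2 + ⅛) + 106 = -2/(-15/8) + 106 = -2*(-8)/15 + 106 = -4*(-4/15) + 106 = 16/15 + 106 = 1606/15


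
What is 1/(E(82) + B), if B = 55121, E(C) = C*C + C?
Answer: 1/61927 ≈ 1.6148e-5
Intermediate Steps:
E(C) = C + C² (E(C) = C² + C = C + C²)
1/(E(82) + B) = 1/(82*(1 + 82) + 55121) = 1/(82*83 + 55121) = 1/(6806 + 55121) = 1/61927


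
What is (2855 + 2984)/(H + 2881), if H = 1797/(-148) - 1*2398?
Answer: 864172/69687 ≈ 12.401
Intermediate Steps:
H = -356701/148 (H = 1797*(-1/148) - 2398 = -1797/148 - 2398 = -356701/148 ≈ -2410.1)
(2855 + 2984)/(H + 2881) = (2855 + 2984)/(-356701/148 + 2881) = 5839/(69687/148) = 5839*(148/69687) = 864172/69687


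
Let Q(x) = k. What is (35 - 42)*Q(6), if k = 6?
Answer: -42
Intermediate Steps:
Q(x) = 6
(35 - 42)*Q(6) = (35 - 42)*6 = -7*6 = -42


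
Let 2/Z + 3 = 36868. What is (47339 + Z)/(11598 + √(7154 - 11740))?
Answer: 10120137822363/2479506537175 - 1745152237*I*√4586/4959013074350 ≈ 4.0815 - 0.023832*I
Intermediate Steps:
Z = 2/36865 (Z = 2/(-3 + 36868) = 2/36865 ≈ 5.4252e-5)
(47339 + Z)/(11598 + √(7154 - 11740)) = (47339 + 2/36865)/(11598 + √(7154 - 11740)) = 1745152237/(36865*(11598 + √(-4586))) = 1745152237/(36865*(11598 + I*√4586))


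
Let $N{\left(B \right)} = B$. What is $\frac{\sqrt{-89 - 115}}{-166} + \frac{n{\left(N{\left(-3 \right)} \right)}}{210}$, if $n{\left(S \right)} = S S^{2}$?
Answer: $- \frac{9}{70} - \frac{i \sqrt{51}}{83} \approx -0.12857 - 0.086041 i$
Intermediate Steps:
$n{\left(S \right)} = S^{3}$
$\frac{\sqrt{-89 - 115}}{-166} + \frac{n{\left(N{\left(-3 \right)} \right)}}{210} = \frac{\sqrt{-89 - 115}}{-166} + \frac{\left(-3\right)^{3}}{210} = \sqrt{-204} \left(- \frac{1}{166}\right) - \frac{9}{70} = 2 i \sqrt{51} \left(- \frac{1}{166}\right) - \frac{9}{70} = - \frac{i \sqrt{51}}{83} - \frac{9}{70} = - \frac{9}{70} - \frac{i \sqrt{51}}{83}$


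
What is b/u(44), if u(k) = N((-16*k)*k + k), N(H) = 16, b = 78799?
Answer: 78799/16 ≈ 4924.9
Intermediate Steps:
u(k) = 16
b/u(44) = 78799/16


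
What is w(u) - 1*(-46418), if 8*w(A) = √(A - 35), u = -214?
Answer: 46418 + I*√249/8 ≈ 46418.0 + 1.9725*I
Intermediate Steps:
w(A) = √(-35 + A)/8 (w(A) = √(A - 35)/8 = √(-35 + A)/8)
w(u) - 1*(-46418) = √(-35 - 214)/8 - 1*(-46418) = √(-249)/8 + 46418 = (I*√249)/8 + 46418 = I*√249/8 + 46418 = 46418 + I*√249/8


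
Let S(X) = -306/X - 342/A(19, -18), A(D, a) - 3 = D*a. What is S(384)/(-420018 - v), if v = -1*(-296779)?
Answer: -1533/5183875904 ≈ -2.9572e-7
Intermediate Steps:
v = 296779
A(D, a) = 3 + D*a
S(X) = 114/113 - 306/X (S(X) = -306/X - 342/(3 + 19*(-18)) = -306/X - 342/(3 - 342) = -306/X - 342/(-339) = -306/X - 342*(-1/339) = -306/X + 114/113 = 114/113 - 306/X)
S(384)/(-420018 - v) = (114/113 - 306/384)/(-420018 - 1*296779) = (114/113 - 306*1/384)/(-420018 - 296779) = (114/113 - 51/64)/(-716797) = (1533/7232)*(-1/716797) = -1533/5183875904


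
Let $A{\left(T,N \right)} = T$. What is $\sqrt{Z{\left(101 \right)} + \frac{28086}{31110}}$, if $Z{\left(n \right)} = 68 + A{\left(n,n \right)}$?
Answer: $\frac{\sqrt{4567705010}}{5185} \approx 13.035$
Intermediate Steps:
$Z{\left(n \right)} = 68 + n$
$\sqrt{Z{\left(101 \right)} + \frac{28086}{31110}} = \sqrt{\left(68 + 101\right) + \frac{28086}{31110}} = \sqrt{169 + 28086 \cdot \frac{1}{31110}} = \sqrt{169 + \frac{4681}{5185}} = \sqrt{\frac{880946}{5185}} = \frac{\sqrt{4567705010}}{5185}$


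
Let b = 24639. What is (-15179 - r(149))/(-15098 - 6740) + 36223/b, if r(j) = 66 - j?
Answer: 581494109/269033241 ≈ 2.1614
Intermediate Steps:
(-15179 - r(149))/(-15098 - 6740) + 36223/b = (-15179 - (66 - 1*149))/(-15098 - 6740) + 36223/24639 = (-15179 - (66 - 149))/(-21838) + 36223*(1/24639) = (-15179 - 1*(-83))*(-1/21838) + 36223/24639 = (-15179 + 83)*(-1/21838) + 36223/24639 = -15096*(-1/21838) + 36223/24639 = 7548/10919 + 36223/24639 = 581494109/269033241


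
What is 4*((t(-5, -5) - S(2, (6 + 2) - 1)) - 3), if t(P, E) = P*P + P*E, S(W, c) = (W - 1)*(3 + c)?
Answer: 148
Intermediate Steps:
S(W, c) = (-1 + W)*(3 + c)
t(P, E) = P**2 + E*P
4*((t(-5, -5) - S(2, (6 + 2) - 1)) - 3) = 4*((-5*(-5 - 5) - (-3 - ((6 + 2) - 1) + 3*2 + 2*((6 + 2) - 1))) - 3) = 4*((-5*(-10) - (-3 - (8 - 1) + 6 + 2*(8 - 1))) - 3) = 4*((50 - (-3 - 1*7 + 6 + 2*7)) - 3) = 4*((50 - (-3 - 7 + 6 + 14)) - 3) = 4*((50 - 1*10) - 3) = 4*((50 - 10) - 3) = 4*(40 - 3) = 4*37 = 148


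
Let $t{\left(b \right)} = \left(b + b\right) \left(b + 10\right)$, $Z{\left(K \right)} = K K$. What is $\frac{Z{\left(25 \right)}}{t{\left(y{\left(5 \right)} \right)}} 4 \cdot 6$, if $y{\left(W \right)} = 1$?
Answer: $\frac{7500}{11} \approx 681.82$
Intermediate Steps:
$Z{\left(K \right)} = K^{2}$
$t{\left(b \right)} = 2 b \left(10 + b\right)$
$\frac{Z{\left(25 \right)}}{t{\left(y{\left(5 \right)} \right)}} 4 \cdot 6 = \frac{25^{2}}{2 \cdot 1 \left(10 + 1\right)} 4 \cdot 6 = \frac{625}{2 \cdot 1 \cdot 11} \cdot 24 = \frac{625}{22} \cdot 24 = \frac{7500}{11}$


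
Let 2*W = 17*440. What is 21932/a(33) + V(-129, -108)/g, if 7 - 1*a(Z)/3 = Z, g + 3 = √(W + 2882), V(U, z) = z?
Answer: -72530794/257907 - 108*√6622/6613 ≈ -282.56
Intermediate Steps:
W = 3740 (W = (17*440)/2 = (½)*7480 = 3740)
g = -3 + √6622 (g = -3 + √(3740 + 2882) = -3 + √6622 ≈ 78.376)
a(Z) = 21 - 3*Z
21932/a(33) + V(-129, -108)/g = 21932/(21 - 3*33) - 108/(-3 + √6622) = 21932/(21 - 99) - 108/(-3 + √6622) = 21932/(-78) - 108/(-3 + √6622) = 21932*(-1/78) - 108/(-3 + √6622) = -10966/39 - 108/(-3 + √6622)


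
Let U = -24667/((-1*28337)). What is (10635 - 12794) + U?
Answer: -61154916/28337 ≈ -2158.1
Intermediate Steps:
U = 24667/28337 (U = -24667/(-28337) = -24667*(-1/28337) = 24667/28337 ≈ 0.87049)
(10635 - 12794) + U = (10635 - 12794) + 24667/28337 = -2159 + 24667/28337 = -61154916/28337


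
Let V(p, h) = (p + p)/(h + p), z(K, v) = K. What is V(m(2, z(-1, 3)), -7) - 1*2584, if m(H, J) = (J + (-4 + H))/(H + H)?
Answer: -80098/31 ≈ -2583.8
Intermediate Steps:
m(H, J) = (-4 + H + J)/(2*H) (m(H, J) = (-4 + H + J)/((2*H)) = (-4 + H + J)*(1/(2*H)) = (-4 + H + J)/(2*H))
V(p, h) = 2*p/(h + p) (V(p, h) = (2*p)/(h + p) = 2*p/(h + p))
V(m(2, z(-1, 3)), -7) - 1*2584 = 2*((½)*(-4 + 2 - 1)/2)/(-7 + (½)*(-4 + 2 - 1)/2) - 1*2584 = 2*((½)*(½)*(-3))/(-7 + (½)*(½)*(-3)) - 2584 = 2*(-¾)/(-7 - ¾) - 2584 = 2*(-¾)/(-31/4) - 2584 = 2*(-¾)*(-4/31) - 2584 = 6/31 - 2584 = -80098/31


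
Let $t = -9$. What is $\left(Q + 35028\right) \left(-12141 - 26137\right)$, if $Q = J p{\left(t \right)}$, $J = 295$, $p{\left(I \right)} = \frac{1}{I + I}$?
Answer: $- \frac{12061570051}{9} \approx -1.3402 \cdot 10^{9}$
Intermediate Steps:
$p{\left(I \right)} = \frac{1}{2 I}$
$Q = - \frac{295}{18}$ ($Q = 295 \frac{1}{2 \left(-9\right)} = 295 \cdot \frac{1}{2} \left(- \frac{1}{9}\right) = 295 \left(- \frac{1}{18}\right) = - \frac{295}{18} \approx -16.389$)
$\left(Q + 35028\right) \left(-12141 - 26137\right) = \left(- \frac{295}{18} + 35028\right) \left(-12141 - 26137\right) = \frac{630209}{18} \left(-38278\right) = - \frac{12061570051}{9}$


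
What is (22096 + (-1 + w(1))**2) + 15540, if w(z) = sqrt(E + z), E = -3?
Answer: 37635 - 2*I*sqrt(2) ≈ 37635.0 - 2.8284*I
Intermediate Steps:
w(z) = sqrt(-3 + z)
(22096 + (-1 + w(1))**2) + 15540 = (22096 + (-1 + sqrt(-3 + 1))**2) + 15540 = (22096 + (-1 + sqrt(-2))**2) + 15540 = (22096 + (-1 + I*sqrt(2))**2) + 15540 = 37636 + (-1 + I*sqrt(2))**2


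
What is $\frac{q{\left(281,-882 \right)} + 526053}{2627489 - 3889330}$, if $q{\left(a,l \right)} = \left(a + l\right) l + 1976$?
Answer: $- \frac{1058111}{1261841} \approx -0.83855$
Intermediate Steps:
$q{\left(a,l \right)} = 1976 + l \left(a + l\right)$ ($q{\left(a,l \right)} = l \left(a + l\right) + 1976 = 1976 + l \left(a + l\right)$)
$\frac{q{\left(281,-882 \right)} + 526053}{2627489 - 3889330} = \frac{\left(1976 + \left(-882\right)^{2} + 281 \left(-882\right)\right) + 526053}{2627489 - 3889330} = \frac{\left(1976 + 777924 - 247842\right) + 526053}{-1261841} = \left(532058 + 526053\right) \left(- \frac{1}{1261841}\right) = 1058111 \left(- \frac{1}{1261841}\right) = - \frac{1058111}{1261841}$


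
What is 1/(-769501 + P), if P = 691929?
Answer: -1/77572 ≈ -1.2891e-5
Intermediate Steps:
1/(-769501 + P) = 1/(-769501 + 691929) = 1/(-77572) = -1/77572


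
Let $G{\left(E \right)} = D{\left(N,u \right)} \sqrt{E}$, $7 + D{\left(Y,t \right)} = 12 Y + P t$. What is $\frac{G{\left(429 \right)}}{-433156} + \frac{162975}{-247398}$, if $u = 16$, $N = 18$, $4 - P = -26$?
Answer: $- \frac{54325}{82466} - \frac{689 \sqrt{429}}{433156} \approx -0.6917$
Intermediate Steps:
$P = 30$ ($P = 4 - -26 = 4 + 26 = 30$)
$D{\left(Y,t \right)} = -7 + 12 Y + 30 t$ ($D{\left(Y,t \right)} = -7 + \left(12 Y + 30 t\right) = -7 + 12 Y + 30 t$)
$G{\left(E \right)} = 689 \sqrt{E}$ ($G{\left(E \right)} = \left(-7 + 12 \cdot 18 + 30 \cdot 16\right) \sqrt{E} = \left(-7 + 216 + 480\right) \sqrt{E} = 689 \sqrt{E}$)
$\frac{G{\left(429 \right)}}{-433156} + \frac{162975}{-247398} = \frac{689 \sqrt{429}}{-433156} + \frac{162975}{-247398} = 689 \sqrt{429} \left(- \frac{1}{433156}\right) + 162975 \left(- \frac{1}{247398}\right) = - \frac{689 \sqrt{429}}{433156} - \frac{54325}{82466} = - \frac{54325}{82466} - \frac{689 \sqrt{429}}{433156}$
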